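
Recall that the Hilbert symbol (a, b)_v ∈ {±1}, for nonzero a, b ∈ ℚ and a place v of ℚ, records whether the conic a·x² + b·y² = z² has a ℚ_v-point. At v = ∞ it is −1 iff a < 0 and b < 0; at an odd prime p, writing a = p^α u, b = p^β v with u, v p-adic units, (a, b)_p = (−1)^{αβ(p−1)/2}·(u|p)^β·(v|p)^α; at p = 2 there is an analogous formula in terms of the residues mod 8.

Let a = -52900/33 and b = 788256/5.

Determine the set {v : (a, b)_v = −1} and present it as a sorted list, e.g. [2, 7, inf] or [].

[5, 11]

Mod squares: a ≡ -33, b ≡ 27370. Check v ∈ {∞, 2, 3, 5, 7, 11, 17, 23}.
v=3: a=3^-1·(≡1), b=3^2·(≡1) mod 3; (1|3)=+1, (1|3)=+1; (−1)^{-1·2·1}·(+1)^2·(+1)^-1 = +1.
v=23: a=23^2·(≡13), b=23^1·(≡5) mod 23; (13|23)=+1, (5|23)=-1; (−1)^{2·1·11}·(+1)^1·(-1)^2 = +1.
v=2: v_2(a)=2, v_2(b)=5; units ≡ 7, 5 (mod 8); ε·ε+αω+βω = 1·0+2·1+5·0 ≡ 0  ⇒  (a,b)_2 = +1.
v=11: a=11^-1·(≡7), b=11^0·(≡8) mod 11; (7|11)=-1, (8|11)=-1; (−1)^{-1·0·5}·(-1)^0·(-1)^-1 = -1.
v=5: a=5^2·(≡3), b=5^-1·(≡1) mod 5; (3|5)=-1, (1|5)=+1; (−1)^{2·-1·2}·(-1)^-1·(+1)^2 = -1.
v=∞: -33 < 0 and 27370 > 0  ⇒  (a,b)_∞ = +1.
v=17: a=17^0·(≡13), b=17^1·(≡12) mod 17; (13|17)=+1, (12|17)=-1; (−1)^{0·1·8}·(+1)^1·(-1)^0 = +1.
v=7: a=7^0·(≡4), b=7^1·(≡4) mod 7; (4|7)=+1, (4|7)=+1; (−1)^{0·1·3}·(+1)^1·(+1)^0 = +1.
Ram(-33, 27370) = {5, 11}; no ℚ_5-point on the conic.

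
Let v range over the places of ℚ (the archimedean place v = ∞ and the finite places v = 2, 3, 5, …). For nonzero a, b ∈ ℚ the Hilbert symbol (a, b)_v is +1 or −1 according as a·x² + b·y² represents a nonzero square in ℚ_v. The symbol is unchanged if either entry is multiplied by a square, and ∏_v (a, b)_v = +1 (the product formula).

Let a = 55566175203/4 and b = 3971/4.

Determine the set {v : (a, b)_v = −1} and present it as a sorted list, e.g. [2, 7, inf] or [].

(a, b) ≡ (1900283, 11) mod (ℚ^×)²; places V = {2, 3, 7, 11, 19, 23, 29, 37, ∞}.
(a,b)_11: α=1, u≡4; β=1, v≡5 (mod 11); (4|11)=+1, (5|11)=+1; sign (−1)^1·+1^1·+1^1 = -1.
(a,b)_∞: sgn(1900283)=+, sgn(11)=+, so +1.
(a,b)_2: α=-2, β=-2; u≡3, v≡3 (mod 8); ε(u)ε(v)=1·1, αω(v)=-2·1, βω(u)=-2·1; sum ≡ 1  ⇒  -1.
(a,b)_19: α=2, u≡7; β=2, v≡17 (mod 19); (7|19)=+1, (17|19)=+1; sign (−1)^0·+1^2·+1^2 = +1.
(a,b)_37: α=1, u≡36; β=0, v≡3 (mod 37); (36|37)=+1, (3|37)=+1; sign (−1)^0·+1^0·+1^1 = +1.
(a,b)_7: α=1, u≡1; β=0, v≡4 (mod 7); (1|7)=+1, (4|7)=+1; sign (−1)^0·+1^0·+1^1 = +1.
(a,b)_29: α=1, u≡7; β=0, v≡14 (mod 29); (7|29)=+1, (14|29)=-1; sign (−1)^0·+1^0·-1^1 = -1.
(a,b)_23: α=1, u≡10; β=0, v≡21 (mod 23); (10|23)=-1, (21|23)=-1; sign (−1)^0·-1^0·-1^1 = -1.
(a,b)_3: α=4, u≡2; β=0, v≡2 (mod 3); (2|3)=-1, (2|3)=-1; sign (−1)^0·-1^0·-1^4 = +1.
|Ram(1900283, 11)| = 4, even; anisotropic at {2, 11, 23, 29}.

[2, 11, 23, 29]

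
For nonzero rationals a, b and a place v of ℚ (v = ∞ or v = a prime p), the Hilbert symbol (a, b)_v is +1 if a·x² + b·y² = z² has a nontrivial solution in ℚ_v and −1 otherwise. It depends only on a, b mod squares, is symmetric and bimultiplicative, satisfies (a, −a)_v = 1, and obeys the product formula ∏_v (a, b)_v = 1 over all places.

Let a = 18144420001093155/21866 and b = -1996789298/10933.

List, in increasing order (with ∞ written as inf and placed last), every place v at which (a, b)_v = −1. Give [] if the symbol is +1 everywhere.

Mod squares: a ≡ 170430, b ≡ -315146. Check v ∈ {∞, 2, 3, 5, 7, 11, 13, 17, 19, 23, 29, 31, 41}.
v=7: a=7^2·(≡2), b=7^2·(≡1) mod 7; (2|7)=+1, (1|7)=+1; (−1)^{2·2·3}·(+1)^2·(+1)^2 = +1.
v=29: a=29^-2·(≡2), b=29^-2·(≡17) mod 29; (2|29)=-1, (17|29)=-1; (−1)^{-2·-2·14}·(-1)^-2·(-1)^-2 = +1.
v=23: a=23^1·(≡12), b=23^1·(≡3) mod 23; (12|23)=+1, (3|23)=+1; (−1)^{1·1·11}·(+1)^1·(+1)^1 = -1.
v=11: a=11^2·(≡6), b=11^0·(≡9) mod 11; (6|11)=-1, (9|11)=+1; (−1)^{2·0·5}·(-1)^0·(+1)^2 = +1.
v=5: a=5^1·(≡1), b=5^0·(≡4) mod 5; (1|5)=+1, (4|5)=+1; (−1)^{1·0·2}·(+1)^0·(+1)^1 = +1.
v=∞: 170430 > 0 and -315146 < 0  ⇒  (a,b)_∞ = +1.
v=3: a=3^1·(≡2), b=3^0·(≡1) mod 3; (2|3)=-1, (1|3)=+1; (−1)^{1·0·1}·(-1)^0·(+1)^1 = +1.
v=31: a=31^2·(≡11), b=31^1·(≡20) mod 31; (11|31)=-1, (20|31)=+1; (−1)^{2·1·15}·(-1)^1·(+1)^2 = -1.
v=17: a=17^2·(≡10), b=17^1·(≡4) mod 17; (10|17)=-1, (4|17)=+1; (−1)^{2·1·8}·(-1)^1·(+1)^2 = -1.
v=13: a=13^-1·(≡11), b=13^-1·(≡9) mod 13; (11|13)=-1, (9|13)=+1; (−1)^{-1·-1·6}·(-1)^-1·(+1)^-1 = -1.
v=41: a=41^2·(≡26), b=41^2·(≡18) mod 41; (26|41)=-1, (18|41)=+1; (−1)^{2·2·20}·(-1)^2·(+1)^2 = +1.
v=2: v_2(a)=-1, v_2(b)=1; units ≡ 7, 3 (mod 8); ε·ε+αω+βω = 1·1+-1·1+1·0 ≡ 0  ⇒  (a,b)_2 = +1.
v=19: a=19^1·(≡3), b=19^0·(≡1) mod 19; (3|19)=-1, (1|19)=+1; (−1)^{1·0·9}·(-1)^0·(+1)^1 = +1.
|Ram(170430, -315146)| = 4, even; anisotropic at {13, 17, 23, 31}.

[13, 17, 23, 31]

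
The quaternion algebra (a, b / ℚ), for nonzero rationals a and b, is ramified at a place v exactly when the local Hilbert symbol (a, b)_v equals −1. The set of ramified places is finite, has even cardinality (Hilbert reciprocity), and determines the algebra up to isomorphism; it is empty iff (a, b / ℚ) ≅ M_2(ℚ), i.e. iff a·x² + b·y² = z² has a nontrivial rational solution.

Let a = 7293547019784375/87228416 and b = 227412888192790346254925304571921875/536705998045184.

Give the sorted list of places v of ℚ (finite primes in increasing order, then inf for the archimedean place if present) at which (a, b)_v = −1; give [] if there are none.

[3, 5, 11, 31]

Mod squares: a ≡ 7713865005, b ≡ 168113. Check v ∈ {∞, 2, 3, 5, 7, 11, 17, 19, 23, 29, 31, 41, 43}.
v=29: a=29^1·(≡18), b=29^3·(≡19) mod 29; (18|29)=-1, (19|29)=-1; (−1)^{1·3·14}·(-1)^3·(-1)^1 = +1.
v=31: a=31^1·(≡27), b=31^3·(≡21) mod 31; (27|31)=-1, (21|31)=-1; (−1)^{1·3·15}·(-1)^3·(-1)^1 = -1.
v=3: a=3^3·(≡2), b=3^2·(≡2) mod 3; (2|3)=-1, (2|3)=-1; (−1)^{3·2·1}·(-1)^2·(-1)^3 = -1.
v=19: a=19^1·(≡13), b=19^2·(≡4) mod 19; (13|19)=-1, (4|19)=+1; (−1)^{1·2·9}·(-1)^2·(+1)^1 = +1.
v=11: a=11^-3·(≡1), b=11^-7·(≡3) mod 11; (1|11)=+1, (3|11)=+1; (−1)^{-3·-7·5}·(+1)^-7·(+1)^-3 = -1.
v=7: a=7^1·(≡5), b=7^4·(≡4) mod 7; (5|7)=-1, (4|7)=+1; (−1)^{1·4·3}·(-1)^4·(+1)^1 = +1.
v=∞: 7713865005 > 0 and 168113 > 0  ⇒  (a,b)_∞ = +1.
v=23: a=23^1·(≡10), b=23^2·(≡2) mod 23; (10|23)=-1, (2|23)=+1; (−1)^{1·2·11}·(-1)^2·(+1)^1 = +1.
v=5: a=5^5·(≡1), b=5^6·(≡2) mod 5; (1|5)=+1, (2|5)=-1; (−1)^{5·6·2}·(+1)^6·(-1)^5 = -1.
v=17: a=17^1·(≡14), b=17^5·(≡5) mod 17; (14|17)=-1, (5|17)=-1; (−1)^{1·5·8}·(-1)^5·(-1)^1 = +1.
v=43: a=43^2·(≡29), b=43^4·(≡32) mod 43; (29|43)=-1, (32|43)=-1; (−1)^{2·4·21}·(-1)^4·(-1)^2 = +1.
v=2: v_2(a)=-16, v_2(b)=-14; units ≡ 5, 1 (mod 8); ε·ε+αω+βω = 0·0+-16·0+-14·1 ≡ 0  ⇒  (a,b)_2 = +1.
v=41: a=41^0·(≡21), b=41^-2·(≡15) mod 41; (21|41)=+1, (15|41)=-1; (−1)^{0·-2·20}·(+1)^-2·(-1)^0 = +1.
Ram(7713865005, 168113) = {3, 5, 11, 31}; no ℚ_3-point on the conic.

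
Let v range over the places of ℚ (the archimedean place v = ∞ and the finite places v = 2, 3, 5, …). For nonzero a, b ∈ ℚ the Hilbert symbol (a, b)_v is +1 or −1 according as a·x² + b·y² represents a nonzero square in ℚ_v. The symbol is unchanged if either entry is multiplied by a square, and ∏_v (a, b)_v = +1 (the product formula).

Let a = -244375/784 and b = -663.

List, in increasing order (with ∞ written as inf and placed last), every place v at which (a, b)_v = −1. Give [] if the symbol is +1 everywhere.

(a, b) ≡ (-391, -663) mod (ℚ^×)²; places V = {2, 3, 5, 7, 13, 17, 23, ∞}.
(a,b)_3: α=0, u≡2; β=1, v≡1 (mod 3); (2|3)=-1, (1|3)=+1; sign (−1)^0·-1^1·+1^0 = -1.
(a,b)_23: α=1, u≡12; β=0, v≡4 (mod 23); (12|23)=+1, (4|23)=+1; sign (−1)^0·+1^0·+1^1 = +1.
(a,b)_7: α=-2, u≡1; β=0, v≡2 (mod 7); (1|7)=+1, (2|7)=+1; sign (−1)^0·+1^0·+1^-2 = +1.
(a,b)_∞: sgn(-391)=−, sgn(-663)=−, so -1.
(a,b)_13: α=0, u≡3; β=1, v≡1 (mod 13); (3|13)=+1, (1|13)=+1; sign (−1)^0·+1^1·+1^0 = +1.
(a,b)_5: α=4, u≡1; β=0, v≡2 (mod 5); (1|5)=+1, (2|5)=-1; sign (−1)^0·+1^0·-1^4 = +1.
(a,b)_17: α=1, u≡12; β=1, v≡12 (mod 17); (12|17)=-1, (12|17)=-1; sign (−1)^0·-1^1·-1^1 = +1.
(a,b)_2: α=-4, β=0; u≡1, v≡1 (mod 8); ε(u)ε(v)=0·0, αω(v)=-4·0, βω(u)=0·0; sum ≡ 0  ⇒  +1.
|Ram(-391, -663)| = 2, even; anisotropic at {3, ∞}.

[3, inf]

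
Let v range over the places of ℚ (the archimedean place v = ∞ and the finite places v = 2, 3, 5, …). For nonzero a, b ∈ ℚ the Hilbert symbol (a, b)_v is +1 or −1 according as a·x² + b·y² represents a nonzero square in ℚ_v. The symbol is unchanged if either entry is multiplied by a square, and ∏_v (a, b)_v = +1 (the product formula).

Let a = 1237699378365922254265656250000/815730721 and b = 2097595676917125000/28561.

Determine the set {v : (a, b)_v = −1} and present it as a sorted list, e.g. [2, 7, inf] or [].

[17, 23]

Mod squares: a ≡ 21505, b ≡ 34. Check v ∈ {∞, 2, 3, 5, 7, 11, 13, 17, 23}.
v=5: a=5^9·(≡1), b=5^6·(≡1) mod 5; (1|5)=+1, (1|5)=+1; (−1)^{9·6·2}·(+1)^6·(+1)^9 = +1.
v=11: a=11^7·(≡6), b=11^4·(≡1) mod 11; (6|11)=-1, (1|11)=+1; (−1)^{7·4·5}·(-1)^4·(+1)^7 = +1.
v=2: v_2(a)=4, v_2(b)=3; units ≡ 1, 1 (mod 8); ε·ε+αω+βω = 0·0+4·0+3·0 ≡ 0  ⇒  (a,b)_2 = +1.
v=3: a=3^0·(≡1), b=3^2·(≡1) mod 3; (1|3)=+1, (1|3)=+1; (−1)^{0·2·1}·(+1)^2·(+1)^0 = +1.
v=∞: 21505 > 0 and 34 > 0  ⇒  (a,b)_∞ = +1.
v=23: a=23^3·(≡17), b=23^2·(≡15) mod 23; (17|23)=-1, (15|23)=-1; (−1)^{3·2·11}·(-1)^2·(-1)^3 = -1.
v=13: a=13^-8·(≡1), b=13^-4·(≡5) mod 13; (1|13)=+1, (5|13)=-1; (−1)^{-8·-4·6}·(+1)^-4·(-1)^-8 = +1.
v=7: a=7^6·(≡2), b=7^2·(≡3) mod 7; (2|7)=+1, (3|7)=-1; (−1)^{6·2·3}·(+1)^2·(-1)^6 = +1.
v=17: a=17^5·(≡5), b=17^3·(≡8) mod 17; (5|17)=-1, (8|17)=+1; (−1)^{5·3·8}·(-1)^3·(+1)^5 = -1.
Ram(21505, 34) = {17, 23}; no ℚ_17-point on the conic.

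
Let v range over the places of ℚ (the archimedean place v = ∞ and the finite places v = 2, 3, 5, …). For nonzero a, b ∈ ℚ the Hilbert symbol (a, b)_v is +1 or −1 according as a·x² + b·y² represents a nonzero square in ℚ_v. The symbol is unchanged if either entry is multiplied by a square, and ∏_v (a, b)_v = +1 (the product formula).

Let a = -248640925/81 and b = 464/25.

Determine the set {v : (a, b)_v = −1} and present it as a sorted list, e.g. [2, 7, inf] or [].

(a, b) ≡ (-9945637, 29) mod (ℚ^×)²; places V = {2, 3, 5, 13, 23, 29, 31, 37, ∞}.
(a,b)_∞: sgn(-9945637)=−, sgn(29)=+, so +1.
(a,b)_31: α=1, u≡27; β=0, v≡26 (mod 31); (27|31)=-1, (26|31)=-1; sign (−1)^0·-1^0·-1^1 = -1.
(a,b)_13: α=1, u≡4; β=0, v≡4 (mod 13); (4|13)=+1, (4|13)=+1; sign (−1)^0·+1^0·+1^1 = +1.
(a,b)_29: α=1, u≡20; β=1, v≡25 (mod 29); (20|29)=+1, (25|29)=+1; sign (−1)^0·+1^1·+1^1 = +1.
(a,b)_3: α=-4, u≡2; β=0, v≡2 (mod 3); (2|3)=-1, (2|3)=-1; sign (−1)^0·-1^0·-1^-4 = +1.
(a,b)_5: α=2, u≡3; β=-2, v≡4 (mod 5); (3|5)=-1, (4|5)=+1; sign (−1)^0·-1^-2·+1^2 = +1.
(a,b)_37: α=1, u≡9; β=0, v≡23 (mod 37); (9|37)=+1, (23|37)=-1; sign (−1)^0·+1^0·-1^1 = -1.
(a,b)_23: α=1, u≡16; β=0, v≡2 (mod 23); (16|23)=+1, (2|23)=+1; sign (−1)^0·+1^0·+1^1 = +1.
(a,b)_2: α=0, β=4; u≡3, v≡5 (mod 8); ε(u)ε(v)=1·0, αω(v)=0·1, βω(u)=4·1; sum ≡ 0  ⇒  +1.
|Ram(-9945637, 29)| = 2, even; anisotropic at {31, 37}.

[31, 37]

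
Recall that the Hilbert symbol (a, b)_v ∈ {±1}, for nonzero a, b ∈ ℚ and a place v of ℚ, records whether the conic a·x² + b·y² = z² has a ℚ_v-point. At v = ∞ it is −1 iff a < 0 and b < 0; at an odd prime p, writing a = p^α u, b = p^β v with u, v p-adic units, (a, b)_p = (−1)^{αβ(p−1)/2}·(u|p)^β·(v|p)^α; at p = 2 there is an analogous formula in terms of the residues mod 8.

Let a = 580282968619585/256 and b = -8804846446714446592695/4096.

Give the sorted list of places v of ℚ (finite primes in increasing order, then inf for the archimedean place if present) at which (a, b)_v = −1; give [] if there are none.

[5, 11, 37, 43]

(a, b) ≡ (38665, -12255) mod (ℚ^×)²; places V = {2, 3, 5, 7, 11, 17, 19, 37, 43, ∞}.
(a,b)_7: α=2, u≡1; β=2, v≡4 (mod 7); (1|7)=+1, (4|7)=+1; sign (−1)^0·+1^2·+1^2 = +1.
(a,b)_19: α=1, u≡14; β=1, v≡17 (mod 19); (14|19)=-1, (17|19)=+1; sign (−1)^1·-1^1·+1^1 = +1.
(a,b)_∞: sgn(38665)=+, sgn(-12255)=−, so +1.
(a,b)_5: α=1, u≡2; β=1, v≡1 (mod 5); (2|5)=-1, (1|5)=+1; sign (−1)^0·-1^1·+1^1 = -1.
(a,b)_3: α=0, u≡1; β=1, v≡1 (mod 3); (1|3)=+1, (1|3)=+1; sign (−1)^0·+1^1·+1^0 = +1.
(a,b)_2: α=-8, β=-12; u≡1, v≡1 (mod 8); ε(u)ε(v)=0·0, αω(v)=-8·0, βω(u)=-12·0; sum ≡ 0  ⇒  +1.
(a,b)_11: α=3, u≡6; β=4, v≡8 (mod 11); (6|11)=-1, (8|11)=-1; sign (−1)^0·-1^4·-1^3 = -1.
(a,b)_43: α=2, u≡32; β=3, v≡21 (mod 43); (32|43)=-1, (21|43)=+1; sign (−1)^0·-1^3·+1^2 = -1.
(a,b)_17: α=0, u≡5; β=2, v≡1 (mod 17); (5|17)=-1, (1|17)=+1; sign (−1)^0·-1^2·+1^0 = +1.
(a,b)_37: α=3, u≡27; β=4, v≡31 (mod 37); (27|37)=+1, (31|37)=-1; sign (−1)^0·+1^4·-1^3 = -1.
Ram(38665, -12255) = {5, 11, 37, 43}; no ℚ_5-point on the conic.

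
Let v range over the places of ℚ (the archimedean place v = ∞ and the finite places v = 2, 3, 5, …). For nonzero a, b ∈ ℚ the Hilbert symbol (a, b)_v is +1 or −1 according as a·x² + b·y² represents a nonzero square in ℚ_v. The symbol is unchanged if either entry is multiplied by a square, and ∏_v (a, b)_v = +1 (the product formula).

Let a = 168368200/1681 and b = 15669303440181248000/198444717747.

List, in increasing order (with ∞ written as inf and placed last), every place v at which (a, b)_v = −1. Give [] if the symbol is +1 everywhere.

[5, 13]

Mod squares: a ≡ 2002, b ≡ 15. Check v ∈ {∞, 2, 3, 5, 7, 11, 13, 17, 23, 29, 41}.
v=11: a=11^1·(≡7), b=11^2·(≡9) mod 11; (7|11)=-1, (9|11)=+1; (−1)^{1·2·5}·(-1)^2·(+1)^1 = +1.
v=17: a=17^0·(≡2), b=17^-2·(≡8) mod 17; (2|17)=+1, (8|17)=+1; (−1)^{0·-2·8}·(+1)^-2·(+1)^0 = +1.
v=3: a=3^0·(≡1), b=3^-5·(≡2) mod 3; (1|3)=+1, (2|3)=-1; (−1)^{0·-5·1}·(+1)^-5·(-1)^0 = +1.
v=7: a=7^1·(≡5), b=7^0·(≡1) mod 7; (5|7)=-1, (1|7)=+1; (−1)^{1·0·3}·(-1)^0·(+1)^1 = +1.
v=5: a=5^2·(≡3), b=5^3·(≡2) mod 5; (3|5)=-1, (2|5)=-1; (−1)^{2·3·2}·(-1)^3·(-1)^2 = -1.
v=23: a=23^0·(≡6), b=23^2·(≡17) mod 23; (6|23)=+1, (17|23)=-1; (−1)^{0·2·11}·(+1)^2·(-1)^0 = +1.
v=∞: 2002 > 0 and 15 > 0  ⇒  (a,b)_∞ = +1.
v=41: a=41^-2·(≡19), b=41^-4·(≡26) mod 41; (19|41)=-1, (26|41)=-1; (−1)^{-2·-4·20}·(-1)^-4·(-1)^-2 = +1.
v=13: a=13^1·(≡5), b=13^2·(≡8) mod 13; (5|13)=-1, (8|13)=-1; (−1)^{1·2·6}·(-1)^2·(-1)^1 = -1.
v=2: v_2(a)=3, v_2(b)=14; units ≡ 1, 7 (mod 8); ε·ε+αω+βω = 0·1+3·0+14·0 ≡ 0  ⇒  (a,b)_2 = +1.
v=29: a=29^2·(≡16), b=29^4·(≡15) mod 29; (16|29)=+1, (15|29)=-1; (−1)^{2·4·14}·(+1)^4·(-1)^2 = +1.
(2002, 15 / ℚ) ramifies at {5, 13}: a division algebra.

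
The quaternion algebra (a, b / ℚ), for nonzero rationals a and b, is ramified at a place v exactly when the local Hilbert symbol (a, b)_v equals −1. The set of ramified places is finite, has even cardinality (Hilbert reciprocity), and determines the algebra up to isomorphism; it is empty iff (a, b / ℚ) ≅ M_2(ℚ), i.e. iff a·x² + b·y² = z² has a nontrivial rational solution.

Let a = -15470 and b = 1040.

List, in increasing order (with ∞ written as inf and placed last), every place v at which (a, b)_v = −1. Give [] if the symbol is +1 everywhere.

[5, 17]

(a, b) ≡ (-15470, 65) mod (ℚ^×)²; places V = {2, 5, 7, 13, 17, ∞}.
(a,b)_17: α=1, u≡8; β=0, v≡3 (mod 17); (8|17)=+1, (3|17)=-1; sign (−1)^0·+1^0·-1^1 = -1.
(a,b)_7: α=1, u≡2; β=0, v≡4 (mod 7); (2|7)=+1, (4|7)=+1; sign (−1)^0·+1^0·+1^1 = +1.
(a,b)_2: α=1, β=4; u≡1, v≡1 (mod 8); ε(u)ε(v)=0·0, αω(v)=1·0, βω(u)=4·0; sum ≡ 0  ⇒  +1.
(a,b)_5: α=1, u≡1; β=1, v≡3 (mod 5); (1|5)=+1, (3|5)=-1; sign (−1)^0·+1^1·-1^1 = -1.
(a,b)_13: α=1, u≡6; β=1, v≡2 (mod 13); (6|13)=-1, (2|13)=-1; sign (−1)^0·-1^1·-1^1 = +1.
(a,b)_∞: sgn(-15470)=−, sgn(65)=+, so +1.
(-15470, 65 / ℚ) ramifies at {5, 17}: a division algebra.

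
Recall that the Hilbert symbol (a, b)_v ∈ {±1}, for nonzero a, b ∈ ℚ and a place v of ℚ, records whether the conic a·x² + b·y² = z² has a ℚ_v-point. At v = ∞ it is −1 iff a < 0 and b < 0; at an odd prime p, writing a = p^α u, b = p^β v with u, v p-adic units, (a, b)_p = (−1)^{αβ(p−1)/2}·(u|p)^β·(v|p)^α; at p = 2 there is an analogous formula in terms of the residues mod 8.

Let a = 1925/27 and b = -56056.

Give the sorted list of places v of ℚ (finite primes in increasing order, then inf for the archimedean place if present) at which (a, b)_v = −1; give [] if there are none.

[3, 11]

Mod squares: a ≡ 231, b ≡ -286. Check v ∈ {∞, 2, 3, 5, 7, 11, 13}.
v=11: a=11^1·(≡2), b=11^1·(≡8) mod 11; (2|11)=-1, (8|11)=-1; (−1)^{1·1·5}·(-1)^1·(-1)^1 = -1.
v=13: a=13^0·(≡1), b=13^1·(≡4) mod 13; (1|13)=+1, (4|13)=+1; (−1)^{0·1·6}·(+1)^1·(+1)^0 = +1.
v=∞: 231 > 0 and -286 < 0  ⇒  (a,b)_∞ = +1.
v=3: a=3^-3·(≡2), b=3^0·(≡2) mod 3; (2|3)=-1, (2|3)=-1; (−1)^{-3·0·1}·(-1)^0·(-1)^-3 = -1.
v=7: a=7^1·(≡5), b=7^2·(≡4) mod 7; (5|7)=-1, (4|7)=+1; (−1)^{1·2·3}·(-1)^2·(+1)^1 = +1.
v=2: v_2(a)=0, v_2(b)=3; units ≡ 7, 1 (mod 8); ε·ε+αω+βω = 1·0+0·0+3·0 ≡ 0  ⇒  (a,b)_2 = +1.
v=5: a=5^2·(≡1), b=5^0·(≡4) mod 5; (1|5)=+1, (4|5)=+1; (−1)^{2·0·2}·(+1)^0·(+1)^2 = +1.
Ram(231, -286) = {3, 11}; no ℚ_3-point on the conic.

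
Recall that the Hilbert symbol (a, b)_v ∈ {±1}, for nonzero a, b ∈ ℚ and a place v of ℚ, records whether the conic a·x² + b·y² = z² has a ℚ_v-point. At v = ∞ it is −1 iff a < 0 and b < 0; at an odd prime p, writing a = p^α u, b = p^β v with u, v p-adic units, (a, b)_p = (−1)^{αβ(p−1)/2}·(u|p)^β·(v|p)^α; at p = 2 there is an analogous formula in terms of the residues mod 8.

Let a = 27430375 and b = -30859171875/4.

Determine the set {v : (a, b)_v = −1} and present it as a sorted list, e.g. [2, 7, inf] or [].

(a, b) ≡ (1097215, -219443) mod (ℚ^×)²; places V = {2, 3, 5, 7, 23, 29, 47, ∞}.
(a,b)_7: α=1, u≡4; β=1, v≡2 (mod 7); (4|7)=+1, (2|7)=+1; sign (−1)^1·+1^1·+1^1 = -1.
(a,b)_∞: sgn(1097215)=+, sgn(-219443)=−, so +1.
(a,b)_3: α=0, u≡1; β=2, v≡1 (mod 3); (1|3)=+1, (1|3)=+1; sign (−1)^0·+1^2·+1^0 = +1.
(a,b)_29: α=1, u≡11; β=1, v≡2 (mod 29); (11|29)=-1, (2|29)=-1; sign (−1)^0·-1^1·-1^1 = +1.
(a,b)_2: α=0, β=-2; u≡7, v≡5 (mod 8); ε(u)ε(v)=1·0, αω(v)=0·1, βω(u)=-2·0; sum ≡ 0  ⇒  +1.
(a,b)_47: α=1, u≡26; β=1, v≡43 (mod 47); (26|47)=-1, (43|47)=-1; sign (−1)^1·-1^1·-1^1 = -1.
(a,b)_5: α=3, u≡3; β=6, v≡2 (mod 5); (3|5)=-1, (2|5)=-1; sign (−1)^0·-1^6·-1^3 = -1.
(a,b)_23: α=1, u≡6; β=1, v≡3 (mod 23); (6|23)=+1, (3|23)=+1; sign (−1)^1·+1^1·+1^1 = -1.
|Ram(1097215, -219443)| = 4, even; anisotropic at {5, 7, 23, 47}.

[5, 7, 23, 47]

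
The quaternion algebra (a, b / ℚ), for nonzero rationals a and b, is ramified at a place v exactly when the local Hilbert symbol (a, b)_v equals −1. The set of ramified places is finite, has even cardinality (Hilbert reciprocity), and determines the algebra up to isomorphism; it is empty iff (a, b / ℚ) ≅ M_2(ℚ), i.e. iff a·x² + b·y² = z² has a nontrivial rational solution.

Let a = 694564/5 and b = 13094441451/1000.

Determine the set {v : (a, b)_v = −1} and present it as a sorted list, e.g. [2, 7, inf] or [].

Mod squares: a ≡ 2405, b ≡ 91390. Check v ∈ {∞, 2, 3, 5, 7, 13, 19, 37}.
v=19: a=19^2·(≡1), b=19^3·(≡18) mod 19; (1|19)=+1, (18|19)=-1; (−1)^{2·3·9}·(+1)^3·(-1)^2 = +1.
v=2: v_2(a)=2, v_2(b)=-3; units ≡ 5, 7 (mod 8); ε·ε+αω+βω = 0·1+2·0+-3·1 ≡ 1  ⇒  (a,b)_2 = -1.
v=37: a=37^1·(≡10), b=37^1·(≡7) mod 37; (10|37)=+1, (7|37)=+1; (−1)^{1·1·18}·(+1)^1·(+1)^1 = +1.
v=3: a=3^0·(≡2), b=3^4·(≡1) mod 3; (2|3)=-1, (1|3)=+1; (−1)^{0·4·1}·(-1)^4·(+1)^0 = +1.
v=13: a=13^1·(≡10), b=13^1·(≡12) mod 13; (10|13)=+1, (12|13)=+1; (−1)^{1·1·6}·(+1)^1·(+1)^1 = +1.
v=5: a=5^-1·(≡4), b=5^-3·(≡2) mod 5; (4|5)=+1, (2|5)=-1; (−1)^{-1·-3·2}·(+1)^-3·(-1)^-1 = -1.
v=7: a=7^0·(≡2), b=7^2·(≡6) mod 7; (2|7)=+1, (6|7)=-1; (−1)^{0·2·3}·(+1)^2·(-1)^0 = +1.
v=∞: 2405 > 0 and 91390 > 0  ⇒  (a,b)_∞ = +1.
Ram(2405, 91390) = {2, 5}; no ℚ_2-point on the conic.

[2, 5]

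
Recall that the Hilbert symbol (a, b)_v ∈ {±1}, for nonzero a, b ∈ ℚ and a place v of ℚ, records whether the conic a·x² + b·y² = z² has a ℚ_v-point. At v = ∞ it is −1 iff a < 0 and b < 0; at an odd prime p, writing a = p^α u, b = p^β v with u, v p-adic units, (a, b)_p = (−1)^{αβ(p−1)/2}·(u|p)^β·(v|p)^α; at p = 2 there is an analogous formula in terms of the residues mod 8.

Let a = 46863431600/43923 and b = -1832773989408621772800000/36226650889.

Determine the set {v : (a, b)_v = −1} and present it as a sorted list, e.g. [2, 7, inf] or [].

(a, b) ≡ (2697, -30) mod (ℚ^×)²; places V = {2, 3, 5, 7, 11, 13, 17, 19, 29, 31, ∞}.
(a,b)_11: α=-4, u≡6; β=-8, v≡3 (mod 11); (6|11)=-1, (3|11)=+1; sign (−1)^0·-1^-8·+1^-4 = +1.
(a,b)_7: α=0, u≡4; β=2, v≡3 (mod 7); (4|7)=+1, (3|7)=-1; sign (−1)^0·+1^2·-1^0 = +1.
(a,b)_17: α=0, u≡10; β=2, v≡8 (mod 17); (10|17)=-1, (8|17)=+1; sign (−1)^0·-1^2·+1^0 = +1.
(a,b)_19: α=4, u≡14; β=4, v≡2 (mod 19); (14|19)=-1, (2|19)=-1; sign (−1)^0·-1^4·-1^4 = +1.
(a,b)_5: α=2, u≡3; β=5, v≡1 (mod 5); (3|5)=-1, (1|5)=+1; sign (−1)^0·-1^5·+1^2 = -1.
(a,b)_2: α=4, β=17; u≡1, v≡1 (mod 8); ε(u)ε(v)=0·0, αω(v)=4·0, βω(u)=17·0; sum ≡ 0  ⇒  +1.
(a,b)_31: α=1, u≡20; β=2, v≡9 (mod 31); (20|31)=+1, (9|31)=+1; sign (−1)^0·+1^2·+1^1 = +1.
(a,b)_29: α=1, u≡24; β=2, v≡28 (mod 29); (24|29)=+1, (28|29)=+1; sign (−1)^0·+1^2·+1^1 = +1.
(a,b)_∞: sgn(2697)=+, sgn(-30)=−, so +1.
(a,b)_3: α=-1, u≡2; β=1, v≡2 (mod 3); (2|3)=-1, (2|3)=-1; sign (−1)^1·-1^1·-1^-1 = -1.
(a,b)_13: α=0, u≡7; β=-2, v≡3 (mod 13); (7|13)=-1, (3|13)=+1; sign (−1)^0·-1^-2·+1^0 = +1.
Ram(2697, -30) = {3, 5}; no ℚ_3-point on the conic.

[3, 5]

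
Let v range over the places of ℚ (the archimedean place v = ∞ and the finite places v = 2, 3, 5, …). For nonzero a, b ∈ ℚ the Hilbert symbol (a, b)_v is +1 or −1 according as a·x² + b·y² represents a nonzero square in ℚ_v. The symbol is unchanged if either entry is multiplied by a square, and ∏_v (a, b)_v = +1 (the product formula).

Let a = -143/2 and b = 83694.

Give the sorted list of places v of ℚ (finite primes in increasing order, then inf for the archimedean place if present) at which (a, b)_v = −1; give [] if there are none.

Mod squares: a ≡ -286, b ≡ 83694. Check v ∈ {∞, 2, 3, 11, 13, 29, 37}.
v=∞: -286 < 0 and 83694 > 0  ⇒  (a,b)_∞ = +1.
v=29: a=29^0·(≡1), b=29^1·(≡15) mod 29; (1|29)=+1, (15|29)=-1; (−1)^{0·1·14}·(+1)^1·(-1)^0 = +1.
v=13: a=13^1·(≡1), b=13^1·(≡3) mod 13; (1|13)=+1, (3|13)=+1; (−1)^{1·1·6}·(+1)^1·(+1)^1 = +1.
v=2: v_2(a)=-1, v_2(b)=1; units ≡ 1, 7 (mod 8); ε·ε+αω+βω = 0·1+-1·0+1·0 ≡ 0  ⇒  (a,b)_2 = +1.
v=11: a=11^1·(≡10), b=11^0·(≡6) mod 11; (10|11)=-1, (6|11)=-1; (−1)^{1·0·5}·(-1)^0·(-1)^1 = -1.
v=3: a=3^0·(≡2), b=3^1·(≡1) mod 3; (2|3)=-1, (1|3)=+1; (−1)^{0·1·1}·(-1)^1·(+1)^0 = -1.
v=37: a=37^0·(≡21), b=37^1·(≡5) mod 37; (21|37)=+1, (5|37)=-1; (−1)^{0·1·18}·(+1)^1·(-1)^0 = +1.
(-286, 83694 / ℚ) ramifies at {3, 11}: a division algebra.

[3, 11]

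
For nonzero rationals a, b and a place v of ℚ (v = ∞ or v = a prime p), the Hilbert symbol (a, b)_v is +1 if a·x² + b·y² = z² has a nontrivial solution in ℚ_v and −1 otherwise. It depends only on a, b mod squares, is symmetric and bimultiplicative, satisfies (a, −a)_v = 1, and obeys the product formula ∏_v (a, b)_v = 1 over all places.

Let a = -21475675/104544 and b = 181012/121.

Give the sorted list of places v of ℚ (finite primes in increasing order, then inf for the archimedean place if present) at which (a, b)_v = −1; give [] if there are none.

(a, b) ≡ (-30498, 13) mod (ℚ^×)²; places V = {2, 3, 5, 11, 13, 17, 23, 59, ∞}.
(a,b)_59: α=0, u≡22; β=2, v≡37 (mod 59); (22|59)=+1, (37|59)=-1; sign (−1)^0·+1^2·-1^0 = +1.
(a,b)_∞: sgn(-30498)=−, sgn(13)=+, so +1.
(a,b)_23: α=1, u≡16; β=0, v≡8 (mod 23); (16|23)=+1, (8|23)=+1; sign (−1)^0·+1^0·+1^1 = +1.
(a,b)_17: α=1, u≡15; β=0, v≡15 (mod 17); (15|17)=+1, (15|17)=+1; sign (−1)^0·+1^0·+1^1 = +1.
(a,b)_13: α=3, u≡6; β=1, v≡10 (mod 13); (6|13)=-1, (10|13)=+1; sign (−1)^0·-1^1·+1^3 = -1.
(a,b)_11: α=-2, u≡9; β=-2, v≡7 (mod 11); (9|11)=+1, (7|11)=-1; sign (−1)^0·+1^-2·-1^-2 = +1.
(a,b)_2: α=-5, β=2; u≡7, v≡5 (mod 8); ε(u)ε(v)=1·0, αω(v)=-5·1, βω(u)=2·0; sum ≡ 1  ⇒  -1.
(a,b)_3: α=-3, u≡1; β=0, v≡1 (mod 3); (1|3)=+1, (1|3)=+1; sign (−1)^0·+1^0·+1^-3 = +1.
(a,b)_5: α=2, u≡2; β=0, v≡2 (mod 5); (2|5)=-1, (2|5)=-1; sign (−1)^0·-1^0·-1^2 = +1.
Ram(-30498, 13) = {2, 13}; no ℚ_2-point on the conic.

[2, 13]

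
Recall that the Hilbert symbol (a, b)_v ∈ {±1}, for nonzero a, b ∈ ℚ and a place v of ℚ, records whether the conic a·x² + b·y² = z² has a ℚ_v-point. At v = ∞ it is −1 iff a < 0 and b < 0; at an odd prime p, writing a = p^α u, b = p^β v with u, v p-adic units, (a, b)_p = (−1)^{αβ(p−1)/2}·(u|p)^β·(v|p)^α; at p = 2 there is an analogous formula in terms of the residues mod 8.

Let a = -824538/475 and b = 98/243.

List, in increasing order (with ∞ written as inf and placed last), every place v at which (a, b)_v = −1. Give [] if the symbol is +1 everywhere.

(a, b) ≡ (-16302, 6) mod (ℚ^×)²; places V = {2, 3, 5, 7, 11, 13, 19, 31, ∞}.
(a,b)_13: α=1, u≡2; β=0, v≡8 (mod 13); (2|13)=-1, (8|13)=-1; sign (−1)^0·-1^0·-1^1 = -1.
(a,b)_7: α=0, u≡1; β=2, v≡6 (mod 7); (1|7)=+1, (6|7)=-1; sign (−1)^0·+1^2·-1^0 = +1.
(a,b)_11: α=1, u≡9; β=0, v≡10 (mod 11); (9|11)=+1, (10|11)=-1; sign (−1)^0·+1^0·-1^1 = -1.
(a,b)_∞: sgn(-16302)=−, sgn(6)=+, so +1.
(a,b)_2: α=1, β=1; u≡1, v≡3 (mod 8); ε(u)ε(v)=0·1, αω(v)=1·1, βω(u)=1·0; sum ≡ 1  ⇒  -1.
(a,b)_31: α=2, u≡1; β=0, v≡30 (mod 31); (1|31)=+1, (30|31)=-1; sign (−1)^0·+1^0·-1^2 = +1.
(a,b)_3: α=1, u≡2; β=-5, v≡2 (mod 3); (2|3)=-1, (2|3)=-1; sign (−1)^1·-1^-5·-1^1 = -1.
(a,b)_19: α=-1, u≡4; β=0, v≡4 (mod 19); (4|19)=+1, (4|19)=+1; sign (−1)^0·+1^0·+1^-1 = +1.
(a,b)_5: α=-2, u≡3; β=0, v≡1 (mod 5); (3|5)=-1, (1|5)=+1; sign (−1)^0·-1^0·+1^-2 = +1.
(-16302, 6 / ℚ) ramifies at {2, 3, 11, 13}: a division algebra.

[2, 3, 11, 13]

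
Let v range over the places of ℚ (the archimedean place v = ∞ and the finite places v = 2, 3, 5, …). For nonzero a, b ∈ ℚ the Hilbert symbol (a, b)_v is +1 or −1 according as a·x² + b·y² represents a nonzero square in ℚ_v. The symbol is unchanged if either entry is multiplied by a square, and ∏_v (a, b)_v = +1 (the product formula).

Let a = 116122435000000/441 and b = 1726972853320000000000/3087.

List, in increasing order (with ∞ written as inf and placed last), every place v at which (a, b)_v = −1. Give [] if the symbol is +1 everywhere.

[2, 13]

Mod squares: a ≡ 715, b ≡ 91. Check v ∈ {∞, 2, 3, 5, 7, 11, 13, 31}.
v=31: a=31^2·(≡8), b=31^2·(≡11) mod 31; (8|31)=+1, (11|31)=-1; (−1)^{2·2·15}·(+1)^2·(-1)^2 = +1.
v=3: a=3^-2·(≡1), b=3^-2·(≡1) mod 3; (1|3)=+1, (1|3)=+1; (−1)^{-2·-2·1}·(+1)^-2·(+1)^-2 = +1.
v=5: a=5^7·(≡3), b=5^10·(≡4) mod 5; (3|5)=-1, (4|5)=+1; (−1)^{7·10·2}·(-1)^10·(+1)^7 = +1.
v=11: a=11^1·(≡6), b=11^2·(≡4) mod 11; (6|11)=-1, (4|11)=+1; (−1)^{1·2·5}·(-1)^2·(+1)^1 = +1.
v=7: a=7^-2·(≡1), b=7^-3·(≡3) mod 7; (1|7)=+1, (3|7)=-1; (−1)^{-2·-3·3}·(+1)^-3·(-1)^-2 = +1.
v=∞: 715 > 0 and 91 > 0  ⇒  (a,b)_∞ = +1.
v=2: v_2(a)=6, v_2(b)=12; units ≡ 3, 3 (mod 8); ε·ε+αω+βω = 1·1+6·1+12·1 ≡ 1  ⇒  (a,b)_2 = -1.
v=13: a=13^3·(≡3), b=13^5·(≡5) mod 13; (3|13)=+1, (5|13)=-1; (−1)^{3·5·6}·(+1)^5·(-1)^3 = -1.
(715, 91 / ℚ) ramifies at {2, 13}: a division algebra.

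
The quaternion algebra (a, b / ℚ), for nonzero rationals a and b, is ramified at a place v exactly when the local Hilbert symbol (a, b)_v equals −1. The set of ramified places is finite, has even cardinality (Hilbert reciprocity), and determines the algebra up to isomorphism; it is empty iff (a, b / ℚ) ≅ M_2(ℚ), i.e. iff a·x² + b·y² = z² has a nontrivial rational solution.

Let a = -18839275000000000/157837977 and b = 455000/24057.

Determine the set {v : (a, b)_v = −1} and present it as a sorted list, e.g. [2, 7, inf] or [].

Mod squares: a ≡ -30030, b ≡ 6006. Check v ∈ {∞, 2, 3, 5, 7, 11, 13}.
v=∞: -30030 < 0 and 6006 > 0  ⇒  (a,b)_∞ = +1.
v=3: a=3^-15·(≡1), b=3^-7·(≡1) mod 3; (1|3)=+1, (1|3)=+1; (−1)^{-15·-7·1}·(+1)^-7·(+1)^-15 = -1.
v=5: a=5^11·(≡4), b=5^4·(≡4) mod 5; (4|5)=+1, (4|5)=+1; (−1)^{11·4·2}·(+1)^4·(+1)^11 = +1.
v=2: v_2(a)=9, v_2(b)=3; units ≡ 1, 3 (mod 8); ε·ε+αω+βω = 0·1+9·1+3·0 ≡ 1  ⇒  (a,b)_2 = -1.
v=11: a=11^-1·(≡4), b=11^-1·(≡2) mod 11; (4|11)=+1, (2|11)=-1; (−1)^{-1·-1·5}·(+1)^-1·(-1)^-1 = +1.
v=7: a=7^3·(≡1), b=7^1·(≡1) mod 7; (1|7)=+1, (1|7)=+1; (−1)^{3·1·3}·(+1)^1·(+1)^3 = -1.
v=13: a=13^3·(≡9), b=13^1·(≡8) mod 13; (9|13)=+1, (8|13)=-1; (−1)^{3·1·6}·(+1)^1·(-1)^3 = -1.
(-30030, 6006 / ℚ) ramifies at {2, 3, 7, 13}: a division algebra.

[2, 3, 7, 13]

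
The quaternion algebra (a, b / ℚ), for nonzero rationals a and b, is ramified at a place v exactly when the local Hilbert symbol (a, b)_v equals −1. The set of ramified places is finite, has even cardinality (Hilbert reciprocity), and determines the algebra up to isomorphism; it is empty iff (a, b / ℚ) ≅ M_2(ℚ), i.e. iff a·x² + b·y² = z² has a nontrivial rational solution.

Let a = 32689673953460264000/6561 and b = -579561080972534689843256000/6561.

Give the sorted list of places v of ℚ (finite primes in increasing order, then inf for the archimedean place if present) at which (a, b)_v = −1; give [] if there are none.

[31, 41]

(a, b) ≡ (65, -6818915) mod (ℚ^×)²; places V = {2, 3, 5, 13, 29, 31, 37, 41, ∞}.
(a,b)_31: α=2, u≡6; β=3, v≡29 (mod 31); (6|31)=-1, (29|31)=-1; sign (−1)^0·-1^3·-1^2 = -1.
(a,b)_2: α=6, β=6; u≡1, v≡5 (mod 8); ε(u)ε(v)=0·0, αω(v)=6·1, βω(u)=6·0; sum ≡ 0  ⇒  +1.
(a,b)_29: α=2, u≡20; β=3, v≡18 (mod 29); (20|29)=+1, (18|29)=-1; sign (−1)^0·+1^3·-1^2 = +1.
(a,b)_5: α=3, u≡2; β=3, v≡2 (mod 5); (2|5)=-1, (2|5)=-1; sign (−1)^0·-1^3·-1^3 = +1.
(a,b)_∞: sgn(65)=+, sgn(-6818915)=−, so +1.
(a,b)_37: α=2, u≡1; β=3, v≡20 (mod 37); (1|37)=+1, (20|37)=-1; sign (−1)^0·+1^3·-1^2 = +1.
(a,b)_41: α=2, u≡19; β=3, v≡29 (mod 41); (19|41)=-1, (29|41)=-1; sign (−1)^0·-1^3·-1^2 = -1.
(a,b)_3: α=-8, u≡2; β=-8, v≡1 (mod 3); (2|3)=-1, (1|3)=+1; sign (−1)^0·-1^-8·+1^-8 = +1.
(a,b)_13: α=3, u≡11; β=4, v≡10 (mod 13); (11|13)=-1, (10|13)=+1; sign (−1)^0·-1^4·+1^3 = +1.
|Ram(65, -6818915)| = 2, even; anisotropic at {31, 41}.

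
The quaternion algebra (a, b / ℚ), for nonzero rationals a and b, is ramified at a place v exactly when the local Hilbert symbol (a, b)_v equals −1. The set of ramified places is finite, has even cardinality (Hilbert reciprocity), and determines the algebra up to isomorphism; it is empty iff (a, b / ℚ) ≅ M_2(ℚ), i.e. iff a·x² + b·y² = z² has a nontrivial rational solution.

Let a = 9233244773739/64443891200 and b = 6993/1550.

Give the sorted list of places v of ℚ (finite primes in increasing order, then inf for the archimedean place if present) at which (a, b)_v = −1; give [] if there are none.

[2, 3]

(a, b) ≡ (16058, 48174) mod (ℚ^×)²; places V = {2, 3, 5, 7, 13, 31, 37, ∞}.
(a,b)_31: α=-3, u≡24; β=-1, v≡14 (mod 31); (24|31)=-1, (14|31)=+1; sign (−1)^1·-1^-1·+1^-3 = +1.
(a,b)_37: α=3, u≡9; β=1, v≡36 (mod 37); (9|37)=+1, (36|37)=+1; sign (−1)^0·+1^1·+1^3 = +1.
(a,b)_2: α=-9, β=-1; u≡5, v≡7 (mod 8); ε(u)ε(v)=0·1, αω(v)=-9·0, βω(u)=-1·1; sum ≡ 1  ⇒  -1.
(a,b)_13: α=-2, u≡1; β=0, v≡4 (mod 13); (1|13)=+1, (4|13)=+1; sign (−1)^0·+1^0·+1^-2 = +1.
(a,b)_5: α=-2, u≡3; β=-2, v≡4 (mod 5); (3|5)=-1, (4|5)=+1; sign (−1)^0·-1^-2·+1^-2 = +1.
(a,b)_7: α=3, u≡5; β=1, v≡4 (mod 7); (5|7)=-1, (4|7)=+1; sign (−1)^1·-1^1·+1^3 = +1.
(a,b)_∞: sgn(16058)=+, sgn(48174)=+, so +1.
(a,b)_3: α=12, u≡2; β=3, v≡2 (mod 3); (2|3)=-1, (2|3)=-1; sign (−1)^0·-1^3·-1^12 = -1.
|Ram(16058, 48174)| = 2, even; anisotropic at {2, 3}.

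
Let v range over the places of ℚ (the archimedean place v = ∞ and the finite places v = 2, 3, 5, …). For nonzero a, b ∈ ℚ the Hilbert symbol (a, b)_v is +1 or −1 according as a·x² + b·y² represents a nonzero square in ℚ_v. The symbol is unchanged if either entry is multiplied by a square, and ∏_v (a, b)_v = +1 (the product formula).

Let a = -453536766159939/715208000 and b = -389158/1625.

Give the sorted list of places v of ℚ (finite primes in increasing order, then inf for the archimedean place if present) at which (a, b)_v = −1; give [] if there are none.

[11, inf]

(a, b) ≡ (-55, -1430) mod (ℚ^×)²; places V = {2, 3, 5, 7, 11, 13, 19, 23, ∞}.
(a,b)_13: α=-2, u≡1; β=-1, v≡11 (mod 13); (1|13)=+1, (11|13)=-1; sign (−1)^0·+1^-1·-1^-2 = +1.
(a,b)_19: α=4, u≡12; β=2, v≡10 (mod 19); (12|19)=-1, (10|19)=-1; sign (−1)^0·-1^2·-1^4 = +1.
(a,b)_11: α=5, u≡2; β=1, v≡8 (mod 11); (2|11)=-1, (8|11)=-1; sign (−1)^1·-1^1·-1^5 = -1.
(a,b)_7: α=4, u≡2; β=2, v≡3 (mod 7); (2|7)=+1, (3|7)=-1; sign (−1)^0·+1^2·-1^4 = +1.
(a,b)_2: α=-6, β=1; u≡1, v≡5 (mod 8); ε(u)ε(v)=0·0, αω(v)=-6·1, βω(u)=1·0; sum ≡ 0  ⇒  +1.
(a,b)_23: α=-2, u≡20; β=0, v≡17 (mod 23); (20|23)=-1, (17|23)=-1; sign (−1)^0·-1^0·-1^-2 = +1.
(a,b)_∞: sgn(-55)=−, sgn(-1430)=−, so -1.
(a,b)_5: α=-3, u≡4; β=-3, v≡4 (mod 5); (4|5)=+1, (4|5)=+1; sign (−1)^0·+1^-3·+1^-3 = +1.
(a,b)_3: α=2, u≡2; β=0, v≡1 (mod 3); (2|3)=-1, (1|3)=+1; sign (−1)^0·-1^0·+1^2 = +1.
Ram(-55, -1430) = {11, ∞}; no ℚ_11-point on the conic.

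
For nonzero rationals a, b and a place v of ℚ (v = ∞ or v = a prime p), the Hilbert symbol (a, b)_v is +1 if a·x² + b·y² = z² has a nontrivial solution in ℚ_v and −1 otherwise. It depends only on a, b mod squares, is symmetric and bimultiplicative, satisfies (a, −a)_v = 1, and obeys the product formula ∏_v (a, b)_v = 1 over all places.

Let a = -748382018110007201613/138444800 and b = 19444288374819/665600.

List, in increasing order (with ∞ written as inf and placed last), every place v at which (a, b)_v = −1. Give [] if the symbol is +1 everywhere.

[3, 7, 11, 13]

(a, b) ≡ (-154, 1326) mod (ℚ^×)²; places V = {2, 3, 5, 7, 11, 13, 17, ∞}.
(a,b)_11: α=7, u≡8; β=4, v≡7 (mod 11); (8|11)=-1, (7|11)=-1; sign (−1)^0·-1^4·-1^7 = -1.
(a,b)_17: α=2, u≡16; β=1, v≡11 (mod 17); (16|17)=+1, (11|17)=-1; sign (−1)^0·+1^1·-1^2 = +1.
(a,b)_7: α=3, u≡5; β=2, v≡3 (mod 7); (5|7)=-1, (3|7)=-1; sign (−1)^0·-1^2·-1^3 = -1.
(a,b)_∞: sgn(-154)=−, sgn(1326)=+, so +1.
(a,b)_5: α=-2, u≡1; β=-2, v≡1 (mod 5); (1|5)=+1, (1|5)=+1; sign (−1)^0·+1^-2·+1^-2 = +1.
(a,b)_3: α=18, u≡2; β=13, v≡1 (mod 3); (2|3)=-1, (1|3)=+1; sign (−1)^0·-1^13·+1^18 = -1.
(a,b)_13: α=-2, u≡7; β=-1, v≡8 (mod 13); (7|13)=-1, (8|13)=-1; sign (−1)^0·-1^-1·-1^-2 = -1.
(a,b)_2: α=-15, β=-11; u≡3, v≡7 (mod 8); ε(u)ε(v)=1·1, αω(v)=-15·0, βω(u)=-11·1; sum ≡ 0  ⇒  +1.
Ram(-154, 1326) = {3, 7, 11, 13}; no ℚ_3-point on the conic.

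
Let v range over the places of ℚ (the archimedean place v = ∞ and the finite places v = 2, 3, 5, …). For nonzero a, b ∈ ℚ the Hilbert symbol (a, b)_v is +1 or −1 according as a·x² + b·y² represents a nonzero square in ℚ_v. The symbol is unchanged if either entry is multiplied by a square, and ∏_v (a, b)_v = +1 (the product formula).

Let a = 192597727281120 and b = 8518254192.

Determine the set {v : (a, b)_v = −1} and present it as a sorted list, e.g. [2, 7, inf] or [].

[2, 5, 7, 17]

Mod squares: a ≡ 3230, b ≡ 7. Check v ∈ {∞, 2, 3, 5, 7, 17, 19}.
v=2: v_2(a)=5, v_2(b)=4; units ≡ 7, 7 (mod 8); ε·ε+αω+βω = 1·1+5·0+4·0 ≡ 1  ⇒  (a,b)_2 = -1.
v=17: a=17^3·(≡3), b=17^2·(≡5) mod 17; (3|17)=-1, (5|17)=-1; (−1)^{3·2·8}·(-1)^2·(-1)^3 = -1.
v=∞: 3230 > 0 and 7 > 0  ⇒  (a,b)_∞ = +1.
v=5: a=5^1·(≡4), b=5^0·(≡2) mod 5; (4|5)=+1, (2|5)=-1; (−1)^{1·0·2}·(+1)^0·(-1)^1 = -1.
v=19: a=19^3·(≡12), b=19^2·(≡1) mod 19; (12|19)=-1, (1|19)=+1; (−1)^{3·2·9}·(-1)^2·(+1)^3 = +1.
v=7: a=7^2·(≡6), b=7^1·(≡2) mod 7; (6|7)=-1, (2|7)=+1; (−1)^{2·1·3}·(-1)^1·(+1)^2 = -1.
v=3: a=3^6·(≡2), b=3^6·(≡1) mod 3; (2|3)=-1, (1|3)=+1; (−1)^{6·6·1}·(-1)^6·(+1)^6 = +1.
|Ram(3230, 7)| = 4, even; anisotropic at {2, 5, 7, 17}.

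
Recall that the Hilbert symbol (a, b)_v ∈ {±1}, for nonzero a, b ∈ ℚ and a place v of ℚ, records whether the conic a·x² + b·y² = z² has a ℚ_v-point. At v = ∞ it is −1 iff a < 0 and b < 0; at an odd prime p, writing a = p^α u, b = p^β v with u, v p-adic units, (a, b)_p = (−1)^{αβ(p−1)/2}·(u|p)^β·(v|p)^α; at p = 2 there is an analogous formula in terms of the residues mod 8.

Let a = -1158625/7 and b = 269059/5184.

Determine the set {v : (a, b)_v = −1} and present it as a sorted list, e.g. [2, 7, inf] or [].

[7, 13, 19, 23]

Mod squares: a ≡ -324415, b ≡ 19. Check v ∈ {∞, 2, 3, 5, 7, 13, 17, 19, 23, 31}.
v=23: a=23^1·(≡19), b=23^0·(≡21) mod 23; (19|23)=-1, (21|23)=-1; (−1)^{1·0·11}·(-1)^0·(-1)^1 = -1.
v=19: a=19^0·(≡2), b=19^1·(≡17) mod 19; (2|19)=-1, (17|19)=+1; (−1)^{0·1·9}·(-1)^1·(+1)^0 = -1.
v=17: a=17^0·(≡16), b=17^2·(≡4) mod 17; (16|17)=+1, (4|17)=+1; (−1)^{0·2·8}·(+1)^2·(+1)^0 = +1.
v=5: a=5^3·(≡3), b=5^0·(≡1) mod 5; (3|5)=-1, (1|5)=+1; (−1)^{3·0·2}·(-1)^0·(+1)^3 = +1.
v=∞: -324415 < 0 and 19 > 0  ⇒  (a,b)_∞ = +1.
v=31: a=31^1·(≡6), b=31^0·(≡28) mod 31; (6|31)=-1, (28|31)=+1; (−1)^{1·0·15}·(-1)^0·(+1)^1 = +1.
v=13: a=13^1·(≡6), b=13^0·(≡5) mod 13; (6|13)=-1, (5|13)=-1; (−1)^{1·0·6}·(-1)^0·(-1)^1 = -1.
v=2: v_2(a)=0, v_2(b)=-6; units ≡ 1, 3 (mod 8); ε·ε+αω+βω = 0·1+0·1+-6·0 ≡ 0  ⇒  (a,b)_2 = +1.
v=3: a=3^0·(≡2), b=3^-4·(≡1) mod 3; (2|3)=-1, (1|3)=+1; (−1)^{0·-4·1}·(-1)^-4·(+1)^0 = +1.
v=7: a=7^-1·(≡1), b=7^2·(≡6) mod 7; (1|7)=+1, (6|7)=-1; (−1)^{-1·2·3}·(+1)^2·(-1)^-1 = -1.
(-324415, 19 / ℚ) ramifies at {7, 13, 19, 23}: a division algebra.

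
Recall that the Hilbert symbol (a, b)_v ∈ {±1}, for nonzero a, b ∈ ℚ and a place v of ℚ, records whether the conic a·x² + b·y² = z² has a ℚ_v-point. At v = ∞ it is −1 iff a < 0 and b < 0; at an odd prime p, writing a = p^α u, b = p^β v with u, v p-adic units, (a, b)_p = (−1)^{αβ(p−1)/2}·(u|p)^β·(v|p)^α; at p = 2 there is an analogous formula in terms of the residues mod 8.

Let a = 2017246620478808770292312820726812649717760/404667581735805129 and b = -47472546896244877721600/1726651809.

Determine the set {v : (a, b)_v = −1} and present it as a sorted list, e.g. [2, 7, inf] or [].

[11, 29]

Mod squares: a ≡ 715, b ≡ -731786. Check v ∈ {∞, 2, 3, 5, 7, 11, 13, 19, 23, 29, 31, 37}.
v=∞: 715 > 0 and -731786 < 0  ⇒  (a,b)_∞ = +1.
v=19: a=19^-2·(≡14), b=19^-2·(≡3) mod 19; (14|19)=-1, (3|19)=-1; (−1)^{-2·-2·9}·(-1)^-2·(-1)^-2 = +1.
v=3: a=3^-28·(≡1), b=3^-14·(≡1) mod 3; (1|3)=+1, (1|3)=+1; (−1)^{-28·-14·1}·(+1)^-14·(+1)^-28 = +1.
v=5: a=5^1·(≡3), b=5^2·(≡4) mod 5; (3|5)=-1, (4|5)=+1; (−1)^{1·2·2}·(-1)^2·(+1)^1 = +1.
v=13: a=13^3·(≡10), b=13^2·(≡4) mod 13; (10|13)=+1, (4|13)=+1; (−1)^{3·2·6}·(+1)^2·(+1)^3 = +1.
v=29: a=29^2·(≡3), b=29^1·(≡25) mod 29; (3|29)=-1, (25|29)=+1; (−1)^{2·1·14}·(-1)^1·(+1)^2 = -1.
v=7: a=7^-2·(≡2), b=7^0·(≡1) mod 7; (2|7)=+1, (1|7)=+1; (−1)^{-2·0·3}·(+1)^0·(+1)^-2 = +1.
v=23: a=23^4·(≡1), b=23^2·(≡21) mod 23; (1|23)=+1, (21|23)=-1; (−1)^{4·2·11}·(+1)^2·(-1)^4 = +1.
v=37: a=37^2·(≡3), b=37^1·(≡31) mod 37; (3|37)=+1, (31|37)=-1; (−1)^{2·1·18}·(+1)^1·(-1)^2 = +1.
v=31: a=31^2·(≡14), b=31^1·(≡19) mod 31; (14|31)=+1, (19|31)=+1; (−1)^{2·1·15}·(+1)^1·(+1)^2 = +1.
v=2: v_2(a)=34, v_2(b)=15; units ≡ 3, 3 (mod 8); ε·ε+αω+βω = 1·1+34·1+15·1 ≡ 0  ⇒  (a,b)_2 = +1.
v=11: a=11^13·(≡7), b=11^7·(≡7) mod 11; (7|11)=-1, (7|11)=-1; (−1)^{13·7·5}·(-1)^7·(-1)^13 = -1.
(715, -731786 / ℚ) ramifies at {11, 29}: a division algebra.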